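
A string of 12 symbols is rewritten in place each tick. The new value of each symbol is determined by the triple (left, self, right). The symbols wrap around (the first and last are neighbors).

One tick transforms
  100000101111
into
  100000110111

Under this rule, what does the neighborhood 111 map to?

1

At position 9 the neighborhood is 111; the next row has 1 there.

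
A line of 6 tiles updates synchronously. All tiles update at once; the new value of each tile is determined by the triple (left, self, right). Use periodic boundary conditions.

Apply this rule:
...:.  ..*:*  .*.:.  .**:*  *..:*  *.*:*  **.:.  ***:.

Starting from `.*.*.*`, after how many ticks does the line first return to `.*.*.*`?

2

tick 1: *.*.*.
tick 2: .*.*.*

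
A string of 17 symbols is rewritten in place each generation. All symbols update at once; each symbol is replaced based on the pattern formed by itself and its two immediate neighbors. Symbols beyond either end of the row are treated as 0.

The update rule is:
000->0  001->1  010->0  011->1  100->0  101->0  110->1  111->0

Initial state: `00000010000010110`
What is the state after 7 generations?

00000100000100110
00001000001001110
00010000010011010
00100000100111000
01000001001101000
10000010011100000
00000100110100000

00000100110100000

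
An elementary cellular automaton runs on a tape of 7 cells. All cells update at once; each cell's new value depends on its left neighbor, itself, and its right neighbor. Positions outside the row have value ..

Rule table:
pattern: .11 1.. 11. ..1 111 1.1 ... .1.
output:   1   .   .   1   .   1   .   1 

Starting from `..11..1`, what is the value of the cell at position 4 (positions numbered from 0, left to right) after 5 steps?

.

step 1: .11..11
step 2: 11..11.
step 3: 1..11..
step 4: 1.11...
step 5: 111....
position 4 holds .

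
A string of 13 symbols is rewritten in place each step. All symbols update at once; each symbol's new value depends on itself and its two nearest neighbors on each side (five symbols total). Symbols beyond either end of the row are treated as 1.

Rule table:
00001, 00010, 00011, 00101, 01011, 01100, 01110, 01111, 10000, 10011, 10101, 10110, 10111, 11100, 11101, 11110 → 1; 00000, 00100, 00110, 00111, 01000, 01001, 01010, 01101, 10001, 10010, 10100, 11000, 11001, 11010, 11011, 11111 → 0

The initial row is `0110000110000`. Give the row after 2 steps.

0100111011110

0110111010111
0100111011110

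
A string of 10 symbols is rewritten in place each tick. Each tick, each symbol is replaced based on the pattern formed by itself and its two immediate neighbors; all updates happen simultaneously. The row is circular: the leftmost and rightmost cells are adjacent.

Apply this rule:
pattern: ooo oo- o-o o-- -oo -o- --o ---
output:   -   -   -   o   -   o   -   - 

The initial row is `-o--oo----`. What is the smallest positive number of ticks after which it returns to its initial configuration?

-oo---o---
---o--oo--
---oo---o-
-----o--oo
o----oo---
oo-----o--
--o----oo-
--oo-----o
o---o----o
-o--oo----

10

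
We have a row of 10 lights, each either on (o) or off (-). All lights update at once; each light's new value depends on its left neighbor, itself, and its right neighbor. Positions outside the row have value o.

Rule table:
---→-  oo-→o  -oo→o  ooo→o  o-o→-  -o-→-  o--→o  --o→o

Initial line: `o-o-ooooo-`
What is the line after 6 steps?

o---ooooo-
oo-oooooo-
oo-oooooo-  (fixed point — unchanged through step 6)

oo-oooooo-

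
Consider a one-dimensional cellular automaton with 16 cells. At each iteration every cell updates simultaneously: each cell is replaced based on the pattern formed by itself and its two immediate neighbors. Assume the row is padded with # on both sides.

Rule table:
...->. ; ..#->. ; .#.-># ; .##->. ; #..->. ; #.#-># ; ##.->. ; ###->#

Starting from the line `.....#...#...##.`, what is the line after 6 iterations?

iteration 1: .....#...#.....#
iteration 2: .....#...#......
iteration 3: .....#...#......  (fixed point — unchanged through iteration 6)

.....#...#......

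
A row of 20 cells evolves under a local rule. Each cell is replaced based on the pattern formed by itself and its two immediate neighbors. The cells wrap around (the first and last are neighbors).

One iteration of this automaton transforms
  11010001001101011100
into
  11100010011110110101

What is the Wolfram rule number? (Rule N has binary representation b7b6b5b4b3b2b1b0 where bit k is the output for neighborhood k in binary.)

106

position 16: 111 → 0  (bit 7 = 0)
position 1: 110 → 1  (bit 6 = 1)
position 2: 101 → 1  (bit 5 = 1)
position 4: 100 → 0  (bit 4 = 0)
position 0: 011 → 1  (bit 3 = 1)
position 3: 010 → 0  (bit 2 = 0)
position 6: 001 → 1  (bit 1 = 1)
position 5: 000 → 0  (bit 0 = 0)
bits b7..b0 = 01101010 = 106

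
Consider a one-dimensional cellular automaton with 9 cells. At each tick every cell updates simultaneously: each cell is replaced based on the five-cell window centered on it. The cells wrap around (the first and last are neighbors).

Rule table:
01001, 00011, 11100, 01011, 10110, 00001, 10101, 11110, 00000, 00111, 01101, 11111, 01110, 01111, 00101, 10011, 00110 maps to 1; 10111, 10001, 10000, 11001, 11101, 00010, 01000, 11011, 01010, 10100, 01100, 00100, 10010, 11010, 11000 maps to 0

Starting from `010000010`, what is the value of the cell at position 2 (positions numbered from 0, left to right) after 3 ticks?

000011001
001110000
111110011
position 2 holds 1

1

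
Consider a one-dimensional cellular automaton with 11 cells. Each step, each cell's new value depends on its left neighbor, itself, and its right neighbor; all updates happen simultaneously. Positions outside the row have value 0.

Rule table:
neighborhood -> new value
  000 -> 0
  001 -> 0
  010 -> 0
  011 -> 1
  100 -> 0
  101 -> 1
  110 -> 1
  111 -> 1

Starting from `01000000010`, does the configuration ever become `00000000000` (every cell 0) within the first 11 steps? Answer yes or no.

step 1: 00000000000
all cells are 0 at step 1

yes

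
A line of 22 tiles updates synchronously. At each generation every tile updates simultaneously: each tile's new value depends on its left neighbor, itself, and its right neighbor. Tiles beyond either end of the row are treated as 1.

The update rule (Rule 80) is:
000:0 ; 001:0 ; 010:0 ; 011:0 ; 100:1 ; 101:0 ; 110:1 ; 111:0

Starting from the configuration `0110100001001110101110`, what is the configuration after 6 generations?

0010010000100010000010
1001001000010001000000
1100100100001000100000
0110010010000100010000
0011001001000010001000
1001100100100001000100

1001100100100001000100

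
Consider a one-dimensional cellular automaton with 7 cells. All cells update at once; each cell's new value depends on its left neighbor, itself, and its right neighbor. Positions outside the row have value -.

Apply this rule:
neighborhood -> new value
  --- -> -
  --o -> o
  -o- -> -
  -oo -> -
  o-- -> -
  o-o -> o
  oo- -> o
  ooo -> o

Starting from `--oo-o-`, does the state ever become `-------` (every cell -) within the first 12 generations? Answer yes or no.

yes

-o-oo--
o-o-o--
-o-o---
o-o----
-o-----
o------
-------
all cells are - at generation 7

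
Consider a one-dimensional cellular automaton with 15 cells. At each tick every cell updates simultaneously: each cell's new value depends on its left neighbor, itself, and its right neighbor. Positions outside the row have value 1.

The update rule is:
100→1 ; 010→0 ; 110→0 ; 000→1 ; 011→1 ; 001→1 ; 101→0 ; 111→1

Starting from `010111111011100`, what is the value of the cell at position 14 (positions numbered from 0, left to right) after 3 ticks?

000111110011011
111111101110011
111111001101111
position 14 holds 1

1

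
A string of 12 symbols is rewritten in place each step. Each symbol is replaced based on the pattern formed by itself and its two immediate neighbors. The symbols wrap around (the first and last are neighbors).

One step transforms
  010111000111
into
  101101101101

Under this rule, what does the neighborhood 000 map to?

At position 7 the neighborhood is 000; the next row has 0 there.

0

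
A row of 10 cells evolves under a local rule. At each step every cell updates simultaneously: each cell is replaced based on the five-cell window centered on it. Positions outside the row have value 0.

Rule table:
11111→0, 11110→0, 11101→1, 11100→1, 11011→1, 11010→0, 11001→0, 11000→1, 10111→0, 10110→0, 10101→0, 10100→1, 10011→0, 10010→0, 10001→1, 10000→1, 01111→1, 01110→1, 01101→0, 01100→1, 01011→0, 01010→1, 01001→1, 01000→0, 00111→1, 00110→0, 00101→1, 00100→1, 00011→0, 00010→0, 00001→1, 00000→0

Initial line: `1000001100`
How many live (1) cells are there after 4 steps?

6

step 1: 1010100111
step 2: 1101110111
step 3: 0010111011
step 4: 1010011101
count of 1: 6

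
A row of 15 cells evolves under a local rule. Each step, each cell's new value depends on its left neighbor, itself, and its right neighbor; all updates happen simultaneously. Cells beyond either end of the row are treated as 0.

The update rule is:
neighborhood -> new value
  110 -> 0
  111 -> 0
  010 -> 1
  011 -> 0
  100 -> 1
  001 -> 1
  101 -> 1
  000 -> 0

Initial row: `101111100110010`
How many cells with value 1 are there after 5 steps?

110000011001111
001000100110000
011101111001000
100010000111100
110111001000010
count of 1: 7

7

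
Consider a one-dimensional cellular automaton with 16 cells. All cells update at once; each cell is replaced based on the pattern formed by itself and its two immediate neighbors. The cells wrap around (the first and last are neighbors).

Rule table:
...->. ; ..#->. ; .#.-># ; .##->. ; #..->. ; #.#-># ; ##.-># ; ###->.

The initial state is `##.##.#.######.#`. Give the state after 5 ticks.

...#...#......#.

.##.####.....##.
..##...#......#.
...#...#......#.
...#...#......#.  (fixed point — unchanged through tick 5)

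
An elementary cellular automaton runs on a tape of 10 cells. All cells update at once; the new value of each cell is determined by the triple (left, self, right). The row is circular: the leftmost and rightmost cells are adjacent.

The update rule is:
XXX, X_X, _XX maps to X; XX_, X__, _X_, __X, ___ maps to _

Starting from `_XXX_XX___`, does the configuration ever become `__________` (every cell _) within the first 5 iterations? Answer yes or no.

iteration 1: _XX_XX____
iteration 2: _X_XX_____
iteration 3: __XX______
iteration 4: __X_______
iteration 5: __________
all cells are _ at iteration 5

yes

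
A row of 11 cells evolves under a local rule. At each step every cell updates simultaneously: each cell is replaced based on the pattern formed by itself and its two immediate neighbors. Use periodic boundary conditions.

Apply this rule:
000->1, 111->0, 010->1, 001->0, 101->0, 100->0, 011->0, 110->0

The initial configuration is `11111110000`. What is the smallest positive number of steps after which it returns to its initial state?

00000000110
11111110000

2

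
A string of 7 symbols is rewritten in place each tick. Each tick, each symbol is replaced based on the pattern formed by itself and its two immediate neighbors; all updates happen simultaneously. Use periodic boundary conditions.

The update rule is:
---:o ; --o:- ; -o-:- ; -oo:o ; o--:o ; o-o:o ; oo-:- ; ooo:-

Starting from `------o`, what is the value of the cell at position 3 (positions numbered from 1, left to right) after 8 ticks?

tick 1: ooooo--
tick 2: o----o-
tick 3: -ooo--o
tick 4: oo--o--
tick 5: o-o--o-
tick 6: -o-o--o
tick 7: o-o-o--
tick 8: -o-o-o-
position 3 holds -

-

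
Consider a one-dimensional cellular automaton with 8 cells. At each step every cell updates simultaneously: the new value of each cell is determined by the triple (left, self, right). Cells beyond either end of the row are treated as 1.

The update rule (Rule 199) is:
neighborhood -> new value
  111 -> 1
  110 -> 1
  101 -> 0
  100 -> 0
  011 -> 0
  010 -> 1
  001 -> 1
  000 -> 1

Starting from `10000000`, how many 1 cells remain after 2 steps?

10111111
10011111
count of 1: 6

6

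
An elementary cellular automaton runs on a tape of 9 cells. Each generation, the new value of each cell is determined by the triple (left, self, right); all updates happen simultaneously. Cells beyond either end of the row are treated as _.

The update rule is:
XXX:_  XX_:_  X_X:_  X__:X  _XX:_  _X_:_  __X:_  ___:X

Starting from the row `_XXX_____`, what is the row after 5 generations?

____XXXXX
XXX______
___XXXXXX
XX_______
__XXXXXXX

__XXXXXXX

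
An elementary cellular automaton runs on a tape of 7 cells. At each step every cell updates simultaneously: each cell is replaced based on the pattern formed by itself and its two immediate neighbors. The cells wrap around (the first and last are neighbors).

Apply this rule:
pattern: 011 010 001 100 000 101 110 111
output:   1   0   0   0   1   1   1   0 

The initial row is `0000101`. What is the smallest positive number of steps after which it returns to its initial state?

14

step 1: 0110010
step 2: 0110000
step 3: 0110111
step 4: 1111101
step 5: 0000111
step 6: 0110101
step 7: 1111010
step 8: 1001101
step 9: 1001111
step 10: 1001000
step 11: 0000010
step 12: 1111000
step 13: 1001010
step 14: 0000101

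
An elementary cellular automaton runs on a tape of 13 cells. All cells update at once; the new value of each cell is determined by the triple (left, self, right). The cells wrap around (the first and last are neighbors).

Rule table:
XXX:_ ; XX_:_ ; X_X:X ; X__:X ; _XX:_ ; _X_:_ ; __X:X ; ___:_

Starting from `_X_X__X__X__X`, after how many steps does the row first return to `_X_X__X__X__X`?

2

X_X_XX_XX_XX_
_X_X__X__X__X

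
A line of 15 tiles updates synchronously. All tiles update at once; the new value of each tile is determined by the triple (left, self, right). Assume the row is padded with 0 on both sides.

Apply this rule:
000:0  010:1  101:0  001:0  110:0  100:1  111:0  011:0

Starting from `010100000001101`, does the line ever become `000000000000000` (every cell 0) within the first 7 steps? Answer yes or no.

010110000000001
010001000000001
011001100000001
000100010000001
000110011000001
000001000100001
000001100110001
step 7 is 000001100110001, still not uniform 0

no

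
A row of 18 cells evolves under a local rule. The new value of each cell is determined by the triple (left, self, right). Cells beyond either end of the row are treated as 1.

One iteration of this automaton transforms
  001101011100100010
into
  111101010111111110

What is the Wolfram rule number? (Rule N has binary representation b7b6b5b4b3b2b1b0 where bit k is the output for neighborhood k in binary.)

position 8: 111 → 0  (bit 7 = 0)
position 3: 110 → 1  (bit 6 = 1)
position 4: 101 → 0  (bit 5 = 0)
position 0: 100 → 1  (bit 4 = 1)
position 2: 011 → 1  (bit 3 = 1)
position 5: 010 → 1  (bit 2 = 1)
position 1: 001 → 1  (bit 1 = 1)
position 14: 000 → 1  (bit 0 = 1)
bits b7..b0 = 01011111 = 95

95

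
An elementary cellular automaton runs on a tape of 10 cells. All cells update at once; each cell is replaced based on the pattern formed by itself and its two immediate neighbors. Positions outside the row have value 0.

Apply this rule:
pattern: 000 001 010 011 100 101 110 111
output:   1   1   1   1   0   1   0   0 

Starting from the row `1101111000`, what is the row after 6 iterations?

1011000011
1110011110
1000110000
1011100111
1110001100
1000111001

1000111001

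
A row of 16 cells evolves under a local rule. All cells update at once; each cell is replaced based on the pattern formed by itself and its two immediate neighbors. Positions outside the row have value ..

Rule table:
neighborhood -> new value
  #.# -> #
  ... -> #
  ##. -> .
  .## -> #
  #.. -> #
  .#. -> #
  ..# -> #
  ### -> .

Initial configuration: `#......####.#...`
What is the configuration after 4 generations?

#........####...

########...#####
#.......####....
#########...####
#........####...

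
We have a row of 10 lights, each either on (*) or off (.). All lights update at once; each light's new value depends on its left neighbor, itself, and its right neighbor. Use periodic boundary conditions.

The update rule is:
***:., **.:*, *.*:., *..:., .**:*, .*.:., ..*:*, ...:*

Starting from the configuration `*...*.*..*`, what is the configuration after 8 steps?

..***.*...

*.**....**
*.**.****.
..**.*..*.
****...*..
*..*.**..*
*.*..**.**
*...***.*.
..***.*...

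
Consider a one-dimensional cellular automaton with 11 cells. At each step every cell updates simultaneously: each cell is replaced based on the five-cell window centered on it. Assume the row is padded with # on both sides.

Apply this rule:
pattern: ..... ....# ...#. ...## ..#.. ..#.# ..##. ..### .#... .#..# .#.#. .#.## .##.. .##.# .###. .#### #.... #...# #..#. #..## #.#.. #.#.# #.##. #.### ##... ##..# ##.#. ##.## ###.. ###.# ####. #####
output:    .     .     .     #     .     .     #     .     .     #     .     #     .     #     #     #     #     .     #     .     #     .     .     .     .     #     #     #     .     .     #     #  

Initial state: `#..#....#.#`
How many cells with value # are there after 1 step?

.##..#...#.
count of #: 4

4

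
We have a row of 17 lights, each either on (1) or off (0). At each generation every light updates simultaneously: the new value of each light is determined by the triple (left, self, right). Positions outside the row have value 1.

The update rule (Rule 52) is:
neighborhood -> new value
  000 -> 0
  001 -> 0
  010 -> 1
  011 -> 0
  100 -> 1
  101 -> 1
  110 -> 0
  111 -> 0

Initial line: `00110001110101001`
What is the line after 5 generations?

10001000001111100
01001100000000010
11100010000000011
00010011000000000
10011000100000000

10011000100000000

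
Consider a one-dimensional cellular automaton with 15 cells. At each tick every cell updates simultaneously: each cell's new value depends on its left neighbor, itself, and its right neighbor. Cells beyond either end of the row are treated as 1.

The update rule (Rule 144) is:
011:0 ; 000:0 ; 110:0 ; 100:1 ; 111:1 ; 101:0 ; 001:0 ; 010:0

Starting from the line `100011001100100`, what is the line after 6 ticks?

100100100001000

010000100010010
001000010001000
100100001000100
010010000100010
001001000010000
100100100001000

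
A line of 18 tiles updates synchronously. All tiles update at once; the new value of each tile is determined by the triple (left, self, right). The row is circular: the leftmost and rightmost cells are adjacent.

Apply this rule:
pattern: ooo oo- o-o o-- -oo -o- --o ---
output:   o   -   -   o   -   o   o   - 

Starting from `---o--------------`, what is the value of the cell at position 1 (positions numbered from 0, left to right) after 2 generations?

o

generation 1: --ooo-------------
generation 2: -o-o-o------------
position 1 holds o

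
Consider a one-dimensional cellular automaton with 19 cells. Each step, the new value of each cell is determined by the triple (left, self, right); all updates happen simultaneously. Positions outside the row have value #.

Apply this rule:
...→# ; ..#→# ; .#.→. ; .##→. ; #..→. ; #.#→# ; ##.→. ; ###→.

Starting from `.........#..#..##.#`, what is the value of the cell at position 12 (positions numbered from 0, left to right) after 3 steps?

#

.########..#..#..#.
#.........#..#..#.#
..########..#..#.#.
position 12 holds #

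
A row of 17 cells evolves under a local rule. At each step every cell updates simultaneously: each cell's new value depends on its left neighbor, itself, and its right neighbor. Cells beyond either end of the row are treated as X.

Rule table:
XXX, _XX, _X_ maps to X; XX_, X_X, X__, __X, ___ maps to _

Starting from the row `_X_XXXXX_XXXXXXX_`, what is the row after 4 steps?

_X_XXXX__XXXXXX__
_X_XXX___XXXXX___
_X_XX____XXXX____
_X_X_____XXX_____

_X_X_____XXX_____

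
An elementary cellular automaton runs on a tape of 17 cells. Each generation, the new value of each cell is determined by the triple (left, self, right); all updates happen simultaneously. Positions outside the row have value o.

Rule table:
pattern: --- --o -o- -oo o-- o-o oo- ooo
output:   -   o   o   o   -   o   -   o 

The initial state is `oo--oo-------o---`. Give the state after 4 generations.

generation 1: o--oo-------oo--o
generation 2: --oo-------oo--oo
generation 3: -oo-------oo--ooo
generation 4: oo-------oo--oooo

oo-------oo--oooo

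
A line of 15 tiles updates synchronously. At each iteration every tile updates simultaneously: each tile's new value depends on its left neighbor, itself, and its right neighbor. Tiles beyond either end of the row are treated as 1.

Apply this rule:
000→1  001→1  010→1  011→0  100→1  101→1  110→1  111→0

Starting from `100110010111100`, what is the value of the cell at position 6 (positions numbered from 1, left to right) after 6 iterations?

0

111011111000111
001100001111000
110111110001111
011000011110000
101111100011111
110000111100000
position 6 holds 0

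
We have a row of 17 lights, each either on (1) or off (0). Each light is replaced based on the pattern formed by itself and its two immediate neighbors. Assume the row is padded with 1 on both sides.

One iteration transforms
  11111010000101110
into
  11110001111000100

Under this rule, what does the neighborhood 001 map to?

1

At position 10 the neighborhood is 001; the next row has 1 there.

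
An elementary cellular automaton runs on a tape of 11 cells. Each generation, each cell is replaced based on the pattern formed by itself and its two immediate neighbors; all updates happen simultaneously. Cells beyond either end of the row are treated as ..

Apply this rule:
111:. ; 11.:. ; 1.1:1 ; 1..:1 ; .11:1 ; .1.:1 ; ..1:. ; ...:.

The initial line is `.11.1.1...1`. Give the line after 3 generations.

.1..1...111

.1.11111..1
.111....1.1
.1..1...111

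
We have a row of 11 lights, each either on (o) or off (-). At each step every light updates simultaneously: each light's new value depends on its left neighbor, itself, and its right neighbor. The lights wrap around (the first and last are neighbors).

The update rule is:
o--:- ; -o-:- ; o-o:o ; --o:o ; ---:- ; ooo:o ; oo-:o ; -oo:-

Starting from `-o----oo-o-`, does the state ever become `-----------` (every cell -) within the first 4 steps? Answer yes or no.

o----o-oo--
----o-o-o-o
---o-o-o-o-
--o-o-o-o--
step 4 is --o-o-o-o--, still not uniform -

no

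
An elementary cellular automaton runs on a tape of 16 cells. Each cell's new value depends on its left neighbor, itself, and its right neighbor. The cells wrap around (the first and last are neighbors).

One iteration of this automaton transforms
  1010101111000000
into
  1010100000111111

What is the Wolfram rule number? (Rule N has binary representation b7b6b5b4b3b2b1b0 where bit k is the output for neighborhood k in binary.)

23

position 7: 111 → 0  (bit 7 = 0)
position 9: 110 → 0  (bit 6 = 0)
position 1: 101 → 0  (bit 5 = 0)
position 10: 100 → 1  (bit 4 = 1)
position 6: 011 → 0  (bit 3 = 0)
position 0: 010 → 1  (bit 2 = 1)
position 15: 001 → 1  (bit 1 = 1)
position 11: 000 → 1  (bit 0 = 1)
bits b7..b0 = 00010111 = 23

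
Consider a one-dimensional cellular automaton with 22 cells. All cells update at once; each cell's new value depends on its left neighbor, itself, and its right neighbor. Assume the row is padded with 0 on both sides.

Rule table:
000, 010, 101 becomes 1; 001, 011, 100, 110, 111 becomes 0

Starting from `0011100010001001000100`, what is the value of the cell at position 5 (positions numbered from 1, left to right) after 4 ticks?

tick 1: 1000001010101001010101
tick 2: 1011101111111001111111
tick 3: 1100010000000000000000
tick 4: 0001010111111111111111
position 5 holds 0

0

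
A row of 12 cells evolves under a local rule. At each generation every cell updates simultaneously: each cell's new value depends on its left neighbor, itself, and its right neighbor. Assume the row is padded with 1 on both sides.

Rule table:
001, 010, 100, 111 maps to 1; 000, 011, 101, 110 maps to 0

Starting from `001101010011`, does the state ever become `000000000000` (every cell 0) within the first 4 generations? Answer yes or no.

no

generation 1: 110001011101
generation 2: 101011001000
generation 3: 001000111101
generation 4: 111101011000
generation 4 is 111101011000, still not uniform 0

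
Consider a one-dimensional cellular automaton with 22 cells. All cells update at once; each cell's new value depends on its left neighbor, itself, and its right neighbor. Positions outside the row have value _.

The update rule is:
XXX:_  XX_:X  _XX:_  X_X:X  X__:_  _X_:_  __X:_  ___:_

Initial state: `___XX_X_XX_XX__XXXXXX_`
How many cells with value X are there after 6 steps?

1

step 1: ____XX_X_XX_X_______X_
step 2: _____XX_X_XX__________
step 3: ______XX_X_X__________
step 4: _______XX_X___________
step 5: ________XX____________
step 6: _________X____________
count of X: 1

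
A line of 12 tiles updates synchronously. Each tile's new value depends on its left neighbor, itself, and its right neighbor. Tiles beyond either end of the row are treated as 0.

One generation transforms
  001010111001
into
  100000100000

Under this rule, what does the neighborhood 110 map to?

0

At position 8 the neighborhood is 110; the next row has 0 there.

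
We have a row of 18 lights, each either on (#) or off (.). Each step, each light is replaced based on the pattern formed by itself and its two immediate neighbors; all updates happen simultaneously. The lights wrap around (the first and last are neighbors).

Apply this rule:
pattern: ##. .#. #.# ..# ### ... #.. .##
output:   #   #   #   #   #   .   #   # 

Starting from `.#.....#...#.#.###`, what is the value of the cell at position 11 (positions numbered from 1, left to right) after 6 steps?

#

step 1: ###...###.########
step 2: ####.#############
step 3: ##################
step 4: ##################  (fixed point — unchanged through step 6)
position 11 holds #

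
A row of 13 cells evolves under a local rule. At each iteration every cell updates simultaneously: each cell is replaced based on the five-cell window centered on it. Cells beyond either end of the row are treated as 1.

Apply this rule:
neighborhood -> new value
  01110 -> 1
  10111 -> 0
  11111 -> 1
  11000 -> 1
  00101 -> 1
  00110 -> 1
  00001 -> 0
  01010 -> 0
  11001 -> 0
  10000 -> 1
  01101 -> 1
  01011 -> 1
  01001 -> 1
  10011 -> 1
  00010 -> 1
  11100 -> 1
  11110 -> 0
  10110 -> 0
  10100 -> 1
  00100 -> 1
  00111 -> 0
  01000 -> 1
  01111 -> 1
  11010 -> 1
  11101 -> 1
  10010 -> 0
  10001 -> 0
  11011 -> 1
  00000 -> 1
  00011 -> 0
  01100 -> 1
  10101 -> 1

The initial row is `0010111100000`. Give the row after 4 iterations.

1101110111011

0011010111100
0111111010101
1011101110110
1101110111011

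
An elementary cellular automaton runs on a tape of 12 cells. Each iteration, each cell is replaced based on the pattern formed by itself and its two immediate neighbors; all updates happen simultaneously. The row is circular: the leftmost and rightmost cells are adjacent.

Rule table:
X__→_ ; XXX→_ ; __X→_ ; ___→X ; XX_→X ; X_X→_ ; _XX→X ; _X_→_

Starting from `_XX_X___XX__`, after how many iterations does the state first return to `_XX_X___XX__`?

_XX___X_XX_X
_XX_X___XX__

2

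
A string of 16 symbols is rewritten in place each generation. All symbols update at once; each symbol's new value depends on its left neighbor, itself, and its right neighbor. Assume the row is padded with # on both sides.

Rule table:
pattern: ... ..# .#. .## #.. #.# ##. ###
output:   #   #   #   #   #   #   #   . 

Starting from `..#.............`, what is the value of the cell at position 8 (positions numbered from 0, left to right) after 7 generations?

#

################
................
################  (repeats generation 1; period 2)
generation 7: ################
position 8 holds #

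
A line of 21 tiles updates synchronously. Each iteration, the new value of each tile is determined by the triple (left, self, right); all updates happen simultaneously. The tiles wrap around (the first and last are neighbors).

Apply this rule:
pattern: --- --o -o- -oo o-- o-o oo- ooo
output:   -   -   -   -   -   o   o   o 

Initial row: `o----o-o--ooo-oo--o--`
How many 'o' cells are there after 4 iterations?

------o----ooo-o-----
------------ooo------
-------------oo------
--------------o------
count of o: 1

1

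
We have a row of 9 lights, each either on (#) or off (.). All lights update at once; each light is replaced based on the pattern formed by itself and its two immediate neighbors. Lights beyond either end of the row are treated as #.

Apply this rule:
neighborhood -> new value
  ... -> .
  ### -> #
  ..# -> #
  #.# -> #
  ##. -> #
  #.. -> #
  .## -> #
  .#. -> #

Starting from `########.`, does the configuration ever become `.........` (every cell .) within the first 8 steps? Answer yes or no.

no

#########
#########  (fixed point — unchanged through step 8)
step 8 is #########, still not uniform .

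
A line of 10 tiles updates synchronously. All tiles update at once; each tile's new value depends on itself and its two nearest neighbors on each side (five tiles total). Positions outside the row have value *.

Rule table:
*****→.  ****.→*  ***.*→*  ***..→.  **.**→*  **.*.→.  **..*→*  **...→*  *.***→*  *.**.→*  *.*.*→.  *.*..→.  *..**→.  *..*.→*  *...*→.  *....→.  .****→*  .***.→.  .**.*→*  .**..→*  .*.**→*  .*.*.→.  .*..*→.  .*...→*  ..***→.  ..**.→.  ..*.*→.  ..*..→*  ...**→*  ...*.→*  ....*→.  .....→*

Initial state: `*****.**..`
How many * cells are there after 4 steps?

...******.
*.*.*..***
*.......*.
.*.***.*.*
count of *: 6

6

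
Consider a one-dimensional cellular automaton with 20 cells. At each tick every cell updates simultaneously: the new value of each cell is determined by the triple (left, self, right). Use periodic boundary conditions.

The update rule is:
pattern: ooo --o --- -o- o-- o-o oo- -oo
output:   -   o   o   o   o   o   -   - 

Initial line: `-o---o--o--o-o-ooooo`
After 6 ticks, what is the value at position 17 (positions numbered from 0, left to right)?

tick 1: ooooooooooooooo-----
tick 2: ---------------ooooo
tick 3: ooooooooooooooo-----  (repeats tick 1; period 2)
tick 6: ---------------ooooo
position 17 holds o

o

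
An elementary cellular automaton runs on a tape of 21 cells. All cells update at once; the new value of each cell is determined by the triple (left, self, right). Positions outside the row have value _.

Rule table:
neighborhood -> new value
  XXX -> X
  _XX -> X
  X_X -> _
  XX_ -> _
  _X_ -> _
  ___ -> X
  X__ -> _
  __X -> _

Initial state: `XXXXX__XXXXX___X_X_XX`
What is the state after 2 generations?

XXX__X_XXX_____XXX___

XXXX___XXXX__X_____X_
XXX__X_XXX_____XXX___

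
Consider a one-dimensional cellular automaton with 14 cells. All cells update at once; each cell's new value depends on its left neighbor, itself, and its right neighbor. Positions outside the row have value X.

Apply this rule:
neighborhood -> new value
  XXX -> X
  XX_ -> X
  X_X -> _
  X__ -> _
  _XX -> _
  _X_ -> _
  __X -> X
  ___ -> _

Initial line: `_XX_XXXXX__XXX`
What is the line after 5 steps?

_X___X____X__X

__X__XXXX_X_XX
_X__X_XXX____X
___X___XX___X_
__X___X_X__X__
_X___X____X__X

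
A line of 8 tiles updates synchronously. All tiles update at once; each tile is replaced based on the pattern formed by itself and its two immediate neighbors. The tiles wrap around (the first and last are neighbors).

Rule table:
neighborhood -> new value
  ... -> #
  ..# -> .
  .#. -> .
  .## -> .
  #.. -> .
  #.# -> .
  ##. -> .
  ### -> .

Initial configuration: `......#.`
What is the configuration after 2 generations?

......#.

#####...
......#.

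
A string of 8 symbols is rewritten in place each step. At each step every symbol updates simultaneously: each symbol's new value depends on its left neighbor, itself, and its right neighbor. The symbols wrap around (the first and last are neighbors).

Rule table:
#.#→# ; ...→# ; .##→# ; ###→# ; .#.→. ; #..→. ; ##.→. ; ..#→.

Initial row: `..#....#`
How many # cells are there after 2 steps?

5

....##..
###.#..#
count of #: 5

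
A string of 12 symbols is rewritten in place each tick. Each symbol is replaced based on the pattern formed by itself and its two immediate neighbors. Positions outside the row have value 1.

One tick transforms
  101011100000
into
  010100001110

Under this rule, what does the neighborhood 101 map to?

1

At position 1 the neighborhood is 101; the next row has 1 there.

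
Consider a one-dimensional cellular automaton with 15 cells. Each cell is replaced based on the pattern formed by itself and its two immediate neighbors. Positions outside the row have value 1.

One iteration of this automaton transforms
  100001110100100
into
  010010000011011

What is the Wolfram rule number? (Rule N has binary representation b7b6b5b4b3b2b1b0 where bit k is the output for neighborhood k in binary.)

18

position 6: 111 → 0  (bit 7 = 0)
position 0: 110 → 0  (bit 6 = 0)
position 8: 101 → 0  (bit 5 = 0)
position 1: 100 → 1  (bit 4 = 1)
position 5: 011 → 0  (bit 3 = 0)
position 9: 010 → 0  (bit 2 = 0)
position 4: 001 → 1  (bit 1 = 1)
position 2: 000 → 0  (bit 0 = 0)
bits b7..b0 = 00010010 = 18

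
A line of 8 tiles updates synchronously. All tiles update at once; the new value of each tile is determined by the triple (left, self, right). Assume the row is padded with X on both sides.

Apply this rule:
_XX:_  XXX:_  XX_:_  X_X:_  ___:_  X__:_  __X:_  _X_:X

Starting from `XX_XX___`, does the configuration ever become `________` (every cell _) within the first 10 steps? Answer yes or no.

yes

________
all cells are _ at step 1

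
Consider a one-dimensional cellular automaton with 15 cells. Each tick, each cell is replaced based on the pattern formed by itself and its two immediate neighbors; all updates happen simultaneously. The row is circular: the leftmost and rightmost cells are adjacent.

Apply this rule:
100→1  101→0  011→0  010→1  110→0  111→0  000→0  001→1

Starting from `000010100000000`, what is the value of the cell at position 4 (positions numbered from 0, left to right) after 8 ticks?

tick 1: 000110110000000
tick 2: 001000001000000
tick 3: 011100011100000
tick 4: 100010100010000
tick 5: 110110110111001
tick 6: 000000000000110
tick 7: 000000000001001
tick 8: 100000000011111
position 4 holds 0

0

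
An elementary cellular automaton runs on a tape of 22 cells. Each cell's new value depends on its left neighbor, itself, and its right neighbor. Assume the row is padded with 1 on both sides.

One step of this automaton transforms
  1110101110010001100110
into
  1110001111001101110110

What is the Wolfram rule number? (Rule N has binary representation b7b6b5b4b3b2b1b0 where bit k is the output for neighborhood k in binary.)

position 0: 111 → 1  (bit 7 = 1)
position 2: 110 → 1  (bit 6 = 1)
position 3: 101 → 0  (bit 5 = 0)
position 9: 100 → 1  (bit 4 = 1)
position 6: 011 → 1  (bit 3 = 1)
position 4: 010 → 0  (bit 2 = 0)
position 10: 001 → 0  (bit 1 = 0)
position 13: 000 → 1  (bit 0 = 1)
bits b7..b0 = 11011001 = 217

217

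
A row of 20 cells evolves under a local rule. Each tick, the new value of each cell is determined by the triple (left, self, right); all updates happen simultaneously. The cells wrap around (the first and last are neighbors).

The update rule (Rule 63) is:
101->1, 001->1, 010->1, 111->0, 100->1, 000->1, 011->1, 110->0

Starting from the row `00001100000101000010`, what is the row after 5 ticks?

11111110111111111111

tick 1: 11111011111111111111
tick 2: 00000110000000000000
tick 3: 11111101111111111111
tick 4: 00000011000000000000
tick 5: 11111110111111111111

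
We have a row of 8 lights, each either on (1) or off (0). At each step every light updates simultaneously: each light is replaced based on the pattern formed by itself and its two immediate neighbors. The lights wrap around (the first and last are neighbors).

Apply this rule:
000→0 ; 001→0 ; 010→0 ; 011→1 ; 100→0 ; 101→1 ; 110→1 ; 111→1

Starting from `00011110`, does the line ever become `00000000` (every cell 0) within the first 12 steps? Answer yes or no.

step 1: 00011110  (fixed point — unchanged through step 12)
step 12 is 00011110, still not uniform 0

no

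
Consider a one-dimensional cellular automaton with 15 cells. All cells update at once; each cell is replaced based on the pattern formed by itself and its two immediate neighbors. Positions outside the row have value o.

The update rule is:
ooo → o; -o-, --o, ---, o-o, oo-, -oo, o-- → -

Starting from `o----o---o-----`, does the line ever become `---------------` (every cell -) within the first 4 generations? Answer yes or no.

---------------
all cells are - at generation 1

yes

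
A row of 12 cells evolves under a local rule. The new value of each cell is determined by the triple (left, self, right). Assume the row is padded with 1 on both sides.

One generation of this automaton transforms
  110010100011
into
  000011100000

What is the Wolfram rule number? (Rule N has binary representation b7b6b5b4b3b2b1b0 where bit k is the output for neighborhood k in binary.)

position 0: 111 → 0  (bit 7 = 0)
position 1: 110 → 0  (bit 6 = 0)
position 5: 101 → 1  (bit 5 = 1)
position 2: 100 → 0  (bit 4 = 0)
position 10: 011 → 0  (bit 3 = 0)
position 4: 010 → 1  (bit 2 = 1)
position 3: 001 → 0  (bit 1 = 0)
position 8: 000 → 0  (bit 0 = 0)
bits b7..b0 = 00100100 = 36

36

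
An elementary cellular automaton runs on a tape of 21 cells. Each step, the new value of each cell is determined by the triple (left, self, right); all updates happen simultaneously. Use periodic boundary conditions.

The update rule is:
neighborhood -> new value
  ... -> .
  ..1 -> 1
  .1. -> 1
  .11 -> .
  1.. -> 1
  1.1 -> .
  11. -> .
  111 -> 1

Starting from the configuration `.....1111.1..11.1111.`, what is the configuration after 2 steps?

1..11...11.1.1..1...1

....1.11..111....11.1
1..11...11.1.1..1...1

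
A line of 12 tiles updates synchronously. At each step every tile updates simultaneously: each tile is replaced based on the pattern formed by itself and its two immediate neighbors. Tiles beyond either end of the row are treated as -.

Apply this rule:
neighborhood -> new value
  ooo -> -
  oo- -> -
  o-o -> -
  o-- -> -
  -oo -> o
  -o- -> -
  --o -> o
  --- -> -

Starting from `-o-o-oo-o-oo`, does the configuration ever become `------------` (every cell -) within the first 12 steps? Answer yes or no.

o----o----o-
----o----o--
---o----o---
--o----o----
-o----o-----
o----o------
----o-------
---o--------
--o---------
-o----------
o-----------
------------
all cells are - at step 12

yes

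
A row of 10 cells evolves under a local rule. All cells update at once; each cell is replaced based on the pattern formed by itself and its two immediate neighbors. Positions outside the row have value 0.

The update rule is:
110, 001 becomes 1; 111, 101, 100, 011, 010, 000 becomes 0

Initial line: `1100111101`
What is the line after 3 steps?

0000010000

0101000100
1000001000
0000010000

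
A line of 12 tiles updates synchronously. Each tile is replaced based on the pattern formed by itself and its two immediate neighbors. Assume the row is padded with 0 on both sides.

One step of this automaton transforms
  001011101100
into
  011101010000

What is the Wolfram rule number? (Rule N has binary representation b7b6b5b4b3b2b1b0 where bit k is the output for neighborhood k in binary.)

position 5: 111 → 1  (bit 7 = 1)
position 6: 110 → 0  (bit 6 = 0)
position 3: 101 → 1  (bit 5 = 1)
position 10: 100 → 0  (bit 4 = 0)
position 4: 011 → 0  (bit 3 = 0)
position 2: 010 → 1  (bit 2 = 1)
position 1: 001 → 1  (bit 1 = 1)
position 0: 000 → 0  (bit 0 = 0)
bits b7..b0 = 10100110 = 166

166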